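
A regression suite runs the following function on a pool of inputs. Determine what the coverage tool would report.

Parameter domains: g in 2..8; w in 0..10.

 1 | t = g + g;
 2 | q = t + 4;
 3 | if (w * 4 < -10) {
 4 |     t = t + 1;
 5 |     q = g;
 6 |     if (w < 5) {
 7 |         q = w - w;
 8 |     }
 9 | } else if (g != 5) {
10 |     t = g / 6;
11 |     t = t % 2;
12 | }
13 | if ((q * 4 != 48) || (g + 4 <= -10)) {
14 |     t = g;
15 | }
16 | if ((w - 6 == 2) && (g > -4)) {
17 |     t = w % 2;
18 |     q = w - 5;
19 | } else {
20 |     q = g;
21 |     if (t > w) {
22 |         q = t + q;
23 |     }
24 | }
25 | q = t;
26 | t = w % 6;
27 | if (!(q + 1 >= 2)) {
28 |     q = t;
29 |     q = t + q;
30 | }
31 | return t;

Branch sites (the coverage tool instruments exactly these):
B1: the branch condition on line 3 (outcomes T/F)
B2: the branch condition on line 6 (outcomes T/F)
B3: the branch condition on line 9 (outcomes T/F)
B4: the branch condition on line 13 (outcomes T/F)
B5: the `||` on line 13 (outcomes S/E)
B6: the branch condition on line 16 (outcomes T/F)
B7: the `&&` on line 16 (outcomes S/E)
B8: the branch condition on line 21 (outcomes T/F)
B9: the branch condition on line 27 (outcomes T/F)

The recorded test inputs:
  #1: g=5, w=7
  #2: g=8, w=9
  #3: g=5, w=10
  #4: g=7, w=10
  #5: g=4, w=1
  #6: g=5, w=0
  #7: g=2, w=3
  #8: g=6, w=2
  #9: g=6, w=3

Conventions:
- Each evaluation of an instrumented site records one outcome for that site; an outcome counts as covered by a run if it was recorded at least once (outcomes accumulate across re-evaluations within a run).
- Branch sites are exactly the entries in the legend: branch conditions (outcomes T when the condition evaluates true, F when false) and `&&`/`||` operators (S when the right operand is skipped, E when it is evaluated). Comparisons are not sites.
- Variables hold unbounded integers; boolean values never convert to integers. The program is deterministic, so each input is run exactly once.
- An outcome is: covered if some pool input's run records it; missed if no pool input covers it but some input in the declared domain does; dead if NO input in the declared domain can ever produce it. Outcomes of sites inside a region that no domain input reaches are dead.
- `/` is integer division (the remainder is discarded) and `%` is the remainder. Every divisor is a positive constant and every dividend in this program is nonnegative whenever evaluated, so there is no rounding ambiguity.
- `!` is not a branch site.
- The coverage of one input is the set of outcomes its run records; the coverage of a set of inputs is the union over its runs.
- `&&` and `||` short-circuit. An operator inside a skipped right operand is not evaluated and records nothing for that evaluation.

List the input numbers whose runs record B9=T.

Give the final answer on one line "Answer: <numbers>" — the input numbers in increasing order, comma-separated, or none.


input #1 (g=5, w=7): does not record B9=T
input #2 (g=8, w=9): does not record B9=T
input #3 (g=5, w=10): does not record B9=T
input #4 (g=7, w=10): does not record B9=T
input #5 (g=4, w=1): records B9=T
input #6 (g=5, w=0): does not record B9=T
input #7 (g=2, w=3): does not record B9=T
input #8 (g=6, w=2): does not record B9=T
input #9 (g=6, w=3): does not record B9=T
Answer: 5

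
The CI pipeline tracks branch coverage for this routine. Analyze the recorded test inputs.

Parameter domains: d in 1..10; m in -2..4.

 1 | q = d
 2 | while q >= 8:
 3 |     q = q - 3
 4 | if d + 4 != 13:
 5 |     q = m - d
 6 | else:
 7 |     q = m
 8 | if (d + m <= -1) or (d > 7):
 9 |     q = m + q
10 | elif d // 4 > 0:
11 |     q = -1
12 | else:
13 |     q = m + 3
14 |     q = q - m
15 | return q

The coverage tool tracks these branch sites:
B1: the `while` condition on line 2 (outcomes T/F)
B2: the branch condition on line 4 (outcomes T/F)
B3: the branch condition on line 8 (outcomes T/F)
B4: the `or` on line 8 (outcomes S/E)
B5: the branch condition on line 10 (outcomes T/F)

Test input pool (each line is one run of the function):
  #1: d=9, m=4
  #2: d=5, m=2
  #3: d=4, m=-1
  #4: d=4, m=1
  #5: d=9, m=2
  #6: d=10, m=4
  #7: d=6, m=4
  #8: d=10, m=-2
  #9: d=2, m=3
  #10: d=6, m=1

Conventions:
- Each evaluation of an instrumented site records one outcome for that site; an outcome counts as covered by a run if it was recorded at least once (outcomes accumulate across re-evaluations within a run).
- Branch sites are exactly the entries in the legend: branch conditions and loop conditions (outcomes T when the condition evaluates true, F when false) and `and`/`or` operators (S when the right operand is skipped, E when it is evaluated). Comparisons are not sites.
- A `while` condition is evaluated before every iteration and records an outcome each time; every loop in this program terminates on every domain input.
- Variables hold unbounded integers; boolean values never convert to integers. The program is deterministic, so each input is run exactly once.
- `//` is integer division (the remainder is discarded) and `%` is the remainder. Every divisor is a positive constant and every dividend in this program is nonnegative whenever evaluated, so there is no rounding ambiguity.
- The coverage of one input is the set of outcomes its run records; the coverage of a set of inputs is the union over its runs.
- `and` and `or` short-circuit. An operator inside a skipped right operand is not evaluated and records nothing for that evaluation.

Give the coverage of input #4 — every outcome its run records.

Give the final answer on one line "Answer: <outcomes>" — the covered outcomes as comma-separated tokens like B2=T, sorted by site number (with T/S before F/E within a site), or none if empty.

Event log for input #4 (d=4, m=1):
  B1->F, B2->T, B4->E, B3->F, B5->T
distinct outcomes covered: B1=F, B2=T, B3=F, B4=E, B5=T

Answer: B1=F, B2=T, B3=F, B4=E, B5=T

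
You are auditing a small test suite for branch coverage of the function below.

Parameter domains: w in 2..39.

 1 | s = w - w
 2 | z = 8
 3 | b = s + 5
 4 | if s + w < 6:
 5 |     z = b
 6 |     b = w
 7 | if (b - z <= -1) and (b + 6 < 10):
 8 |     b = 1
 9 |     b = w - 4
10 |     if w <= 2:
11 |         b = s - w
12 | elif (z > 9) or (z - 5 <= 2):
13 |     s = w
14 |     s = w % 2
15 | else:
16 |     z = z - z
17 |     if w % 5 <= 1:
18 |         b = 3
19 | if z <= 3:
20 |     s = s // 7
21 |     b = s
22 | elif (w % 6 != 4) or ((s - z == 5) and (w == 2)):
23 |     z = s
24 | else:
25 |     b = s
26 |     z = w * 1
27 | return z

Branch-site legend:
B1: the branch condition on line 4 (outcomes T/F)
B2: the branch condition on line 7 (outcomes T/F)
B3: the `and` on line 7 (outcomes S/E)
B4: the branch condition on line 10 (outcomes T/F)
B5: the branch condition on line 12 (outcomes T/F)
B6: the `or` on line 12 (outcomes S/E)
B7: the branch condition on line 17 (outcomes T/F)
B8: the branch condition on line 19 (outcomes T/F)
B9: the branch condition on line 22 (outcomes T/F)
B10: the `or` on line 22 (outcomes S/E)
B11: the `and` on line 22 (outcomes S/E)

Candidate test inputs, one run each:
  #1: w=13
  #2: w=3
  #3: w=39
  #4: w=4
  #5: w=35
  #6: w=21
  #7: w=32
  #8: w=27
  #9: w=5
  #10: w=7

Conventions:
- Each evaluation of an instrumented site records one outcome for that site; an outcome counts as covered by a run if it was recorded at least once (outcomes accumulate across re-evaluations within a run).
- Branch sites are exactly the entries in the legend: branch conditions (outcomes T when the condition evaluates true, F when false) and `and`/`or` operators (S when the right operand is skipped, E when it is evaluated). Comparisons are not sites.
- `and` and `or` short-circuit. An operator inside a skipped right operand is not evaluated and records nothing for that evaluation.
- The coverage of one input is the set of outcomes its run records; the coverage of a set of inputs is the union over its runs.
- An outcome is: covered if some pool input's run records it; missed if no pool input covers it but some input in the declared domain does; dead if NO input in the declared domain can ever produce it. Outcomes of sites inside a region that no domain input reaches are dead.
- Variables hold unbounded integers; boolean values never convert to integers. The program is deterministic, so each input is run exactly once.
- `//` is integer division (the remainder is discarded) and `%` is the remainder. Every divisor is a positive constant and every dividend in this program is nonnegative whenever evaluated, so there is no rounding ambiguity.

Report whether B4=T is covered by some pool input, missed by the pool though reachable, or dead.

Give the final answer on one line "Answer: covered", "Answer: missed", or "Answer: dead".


no pool input records B4=T
but domain input (w=2) does record it -> reachable, so missed
Answer: missed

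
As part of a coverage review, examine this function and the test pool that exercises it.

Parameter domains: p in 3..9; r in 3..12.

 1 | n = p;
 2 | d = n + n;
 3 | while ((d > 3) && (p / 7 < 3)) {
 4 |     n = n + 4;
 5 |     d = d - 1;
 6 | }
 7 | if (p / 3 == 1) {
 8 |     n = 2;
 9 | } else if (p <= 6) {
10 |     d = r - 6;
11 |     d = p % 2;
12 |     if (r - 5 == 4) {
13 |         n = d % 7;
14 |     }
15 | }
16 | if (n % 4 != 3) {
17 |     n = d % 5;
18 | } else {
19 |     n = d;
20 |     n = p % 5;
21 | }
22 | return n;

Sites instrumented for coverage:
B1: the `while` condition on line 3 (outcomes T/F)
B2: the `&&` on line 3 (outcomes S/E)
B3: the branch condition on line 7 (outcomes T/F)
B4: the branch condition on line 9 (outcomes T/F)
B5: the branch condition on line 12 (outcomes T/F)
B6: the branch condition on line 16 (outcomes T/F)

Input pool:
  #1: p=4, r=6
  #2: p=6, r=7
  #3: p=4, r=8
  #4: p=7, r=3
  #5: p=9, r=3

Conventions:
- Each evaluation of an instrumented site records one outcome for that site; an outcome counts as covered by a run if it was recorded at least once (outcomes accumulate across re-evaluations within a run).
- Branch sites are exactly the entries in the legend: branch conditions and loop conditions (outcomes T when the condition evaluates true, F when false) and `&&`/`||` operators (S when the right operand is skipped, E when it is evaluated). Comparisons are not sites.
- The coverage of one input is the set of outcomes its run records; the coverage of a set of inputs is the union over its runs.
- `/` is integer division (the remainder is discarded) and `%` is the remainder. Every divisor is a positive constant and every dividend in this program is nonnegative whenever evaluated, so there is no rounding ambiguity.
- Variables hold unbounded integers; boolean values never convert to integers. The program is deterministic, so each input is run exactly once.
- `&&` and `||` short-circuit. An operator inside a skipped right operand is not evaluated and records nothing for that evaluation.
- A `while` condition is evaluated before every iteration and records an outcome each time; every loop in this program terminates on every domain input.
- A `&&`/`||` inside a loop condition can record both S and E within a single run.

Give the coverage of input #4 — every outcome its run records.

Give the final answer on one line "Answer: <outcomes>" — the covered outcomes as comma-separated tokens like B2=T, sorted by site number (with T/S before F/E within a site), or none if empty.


Tracing the run of input #4 (p=7, r=3):
  B2->E, B1->T, B2->E, B1->T, B2->E, B1->T, B2->E, B1->T, B2->E, B1->T
  B2->E, B1->T, B2->E, B1->T, B2->E, B1->T, B2->E, B1->T, B2->E, B1->T
  B2->E, B1->T, B2->S, B1->F, B3->F, B4->F, B6->F
deduplicating events, the covered set is: B1=T, B1=F, B2=S, B2=E, B3=F, B4=F, B6=F
Answer: B1=T, B1=F, B2=S, B2=E, B3=F, B4=F, B6=F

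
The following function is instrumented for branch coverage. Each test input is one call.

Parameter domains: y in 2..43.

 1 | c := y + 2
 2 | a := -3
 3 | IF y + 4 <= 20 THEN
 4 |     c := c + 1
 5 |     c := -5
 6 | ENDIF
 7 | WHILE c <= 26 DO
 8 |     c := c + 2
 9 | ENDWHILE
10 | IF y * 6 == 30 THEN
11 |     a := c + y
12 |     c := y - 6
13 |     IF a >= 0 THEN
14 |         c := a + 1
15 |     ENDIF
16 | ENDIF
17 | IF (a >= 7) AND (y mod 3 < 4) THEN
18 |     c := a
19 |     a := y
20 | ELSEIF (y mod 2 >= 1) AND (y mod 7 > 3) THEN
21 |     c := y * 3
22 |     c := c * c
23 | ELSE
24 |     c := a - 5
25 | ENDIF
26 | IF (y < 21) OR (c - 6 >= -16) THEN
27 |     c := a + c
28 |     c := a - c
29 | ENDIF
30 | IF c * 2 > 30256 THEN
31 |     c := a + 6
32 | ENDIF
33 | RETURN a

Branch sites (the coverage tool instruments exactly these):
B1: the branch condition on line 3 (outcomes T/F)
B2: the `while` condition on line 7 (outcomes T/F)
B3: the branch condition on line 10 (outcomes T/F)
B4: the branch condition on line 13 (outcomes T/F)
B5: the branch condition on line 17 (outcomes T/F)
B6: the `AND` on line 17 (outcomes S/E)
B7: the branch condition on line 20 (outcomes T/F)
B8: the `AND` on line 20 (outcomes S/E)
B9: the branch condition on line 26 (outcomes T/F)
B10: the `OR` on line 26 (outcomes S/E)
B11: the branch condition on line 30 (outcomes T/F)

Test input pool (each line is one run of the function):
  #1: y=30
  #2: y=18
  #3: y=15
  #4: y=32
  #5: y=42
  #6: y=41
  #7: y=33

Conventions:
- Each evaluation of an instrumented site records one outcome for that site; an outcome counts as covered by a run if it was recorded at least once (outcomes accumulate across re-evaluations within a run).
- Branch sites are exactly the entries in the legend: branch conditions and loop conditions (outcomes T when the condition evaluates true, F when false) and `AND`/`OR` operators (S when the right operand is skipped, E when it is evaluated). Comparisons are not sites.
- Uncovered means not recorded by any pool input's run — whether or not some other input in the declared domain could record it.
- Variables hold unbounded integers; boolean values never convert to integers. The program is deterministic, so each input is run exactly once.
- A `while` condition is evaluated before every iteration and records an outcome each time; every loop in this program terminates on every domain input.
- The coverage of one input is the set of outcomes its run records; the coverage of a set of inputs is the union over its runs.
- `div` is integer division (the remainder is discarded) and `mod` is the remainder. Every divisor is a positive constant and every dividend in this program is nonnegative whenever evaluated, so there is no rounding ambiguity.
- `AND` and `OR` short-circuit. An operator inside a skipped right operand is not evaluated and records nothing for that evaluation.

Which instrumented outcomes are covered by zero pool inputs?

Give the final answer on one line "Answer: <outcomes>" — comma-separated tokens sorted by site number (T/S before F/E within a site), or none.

test 1 (y=30) hits B1=F, B2=F, B3=F, B5=F, B6=S, B7=F, B8=S, B9=T, B10=E, B11=F
test 2 (y=18) hits B1=F, B2=T, B2=F, B3=F, B5=F, B6=S, B7=F, B8=S, B9=T, B10=S, B11=F
test 3 (y=15) hits B1=T, B2=T, B2=F, B3=F, B5=F, B6=S, B7=F, B8=E, B9=T, B10=S, B11=F
test 4 (y=32) hits B1=F, B2=F, B3=F, B5=F, B6=S, B7=F, B8=S, B9=T, B10=E, B11=F
test 5 (y=42) hits B1=F, B2=F, B3=F, B5=F, B6=S, B7=F, B8=S, B9=T, B10=E, B11=F
test 6 (y=41) hits B1=F, B2=F, B3=F, B5=F, B6=S, B7=T, B8=E, B9=T, B10=E, B11=F
test 7 (y=33) hits B1=F, B2=F, B3=F, B5=F, B6=S, B7=T, B8=E, B9=T, B10=E, B11=F
union over the pool: B1=T, B1=F, B2=T, B2=F, B3=F, B5=F, B6=S, B7=T, B7=F, B8=S, B8=E, B9=T, B10=S, B10=E, B11=F
uncovered (7 of 22): B3=T, B4=T, B4=F, B5=T, B6=E, B9=F, B11=T

Answer: B3=T, B4=T, B4=F, B5=T, B6=E, B9=F, B11=T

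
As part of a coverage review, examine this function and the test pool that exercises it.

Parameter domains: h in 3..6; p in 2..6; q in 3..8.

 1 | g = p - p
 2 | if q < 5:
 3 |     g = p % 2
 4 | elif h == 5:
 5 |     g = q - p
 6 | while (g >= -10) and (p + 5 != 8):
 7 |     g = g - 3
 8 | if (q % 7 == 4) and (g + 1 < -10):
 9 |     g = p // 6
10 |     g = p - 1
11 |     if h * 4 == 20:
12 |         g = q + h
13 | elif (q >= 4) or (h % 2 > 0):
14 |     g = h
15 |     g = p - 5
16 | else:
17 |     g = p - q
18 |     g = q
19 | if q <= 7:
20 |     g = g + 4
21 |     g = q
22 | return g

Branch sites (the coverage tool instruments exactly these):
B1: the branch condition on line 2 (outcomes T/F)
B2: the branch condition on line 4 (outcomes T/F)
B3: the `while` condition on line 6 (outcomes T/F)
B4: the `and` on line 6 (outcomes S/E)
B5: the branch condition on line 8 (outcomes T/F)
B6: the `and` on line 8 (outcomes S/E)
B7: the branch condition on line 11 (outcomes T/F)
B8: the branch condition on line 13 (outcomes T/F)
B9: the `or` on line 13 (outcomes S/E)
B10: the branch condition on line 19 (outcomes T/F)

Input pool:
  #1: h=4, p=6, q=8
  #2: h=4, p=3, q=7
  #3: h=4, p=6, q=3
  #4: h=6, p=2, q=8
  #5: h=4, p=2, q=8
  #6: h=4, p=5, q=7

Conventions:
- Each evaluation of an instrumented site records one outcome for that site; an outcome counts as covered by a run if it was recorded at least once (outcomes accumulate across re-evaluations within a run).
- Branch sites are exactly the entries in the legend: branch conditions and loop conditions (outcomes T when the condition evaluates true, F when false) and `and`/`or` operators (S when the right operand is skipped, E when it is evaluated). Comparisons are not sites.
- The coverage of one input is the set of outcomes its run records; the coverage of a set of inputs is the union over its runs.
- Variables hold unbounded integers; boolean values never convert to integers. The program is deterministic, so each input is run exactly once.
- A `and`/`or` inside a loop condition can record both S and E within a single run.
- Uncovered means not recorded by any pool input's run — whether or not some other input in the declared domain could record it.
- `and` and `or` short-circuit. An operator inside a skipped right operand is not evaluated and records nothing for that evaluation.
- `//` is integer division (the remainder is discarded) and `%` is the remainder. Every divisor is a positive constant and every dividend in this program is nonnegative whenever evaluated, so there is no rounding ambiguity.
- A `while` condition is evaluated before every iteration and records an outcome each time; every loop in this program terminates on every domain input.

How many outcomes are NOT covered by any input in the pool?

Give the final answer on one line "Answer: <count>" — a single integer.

test 1 (h=4, p=6, q=8) fires B1->F, B2->F, B4->E, B3->T, B4->E, B3->T, B4->E, B3->T, B4->E, B3->T, B4->S, B3->F, B6->S, B5->F, ...; hits B1=F, B2=F, B3=T, B3=F, B4=S, B4=E, B5=F, B6=S, B8=T, B9=S, B10=F
test 2 (h=4, p=3, q=7) fires B1->F, B2->F, B4->E, B3->F, B6->S, B5->F, B9->S, B8->T, B10->T; hits B1=F, B2=F, B3=F, B4=E, B5=F, B6=S, B8=T, B9=S, B10=T
test 3 (h=4, p=6, q=3) fires B1->T, B4->E, B3->T, B4->E, B3->T, B4->E, B3->T, B4->E, B3->T, B4->S, B3->F, B6->S, B5->F, B9->E, ...; hits B1=T, B3=T, B3=F, B4=S, B4=E, B5=F, B6=S, B8=F, B9=E, B10=T
test 4 (h=6, p=2, q=8) fires B1->F, B2->F, B4->E, B3->T, B4->E, B3->T, B4->E, B3->T, B4->E, B3->T, B4->S, B3->F, B6->S, B5->F, ...; hits B1=F, B2=F, B3=T, B3=F, B4=S, B4=E, B5=F, B6=S, B8=T, B9=S, B10=F
test 5 (h=4, p=2, q=8) fires B1->F, B2->F, B4->E, B3->T, B4->E, B3->T, B4->E, B3->T, B4->E, B3->T, B4->S, B3->F, B6->S, B5->F, ...; hits B1=F, B2=F, B3=T, B3=F, B4=S, B4=E, B5=F, B6=S, B8=T, B9=S, B10=F
test 6 (h=4, p=5, q=7) fires B1->F, B2->F, B4->E, B3->T, B4->E, B3->T, B4->E, B3->T, B4->E, B3->T, B4->S, B3->F, B6->S, B5->F, ...; hits B1=F, B2=F, B3=T, B3=F, B4=S, B4=E, B5=F, B6=S, B8=T, B9=S, B10=T
union over the pool: B1=T, B1=F, B2=F, B3=T, B3=F, B4=S, B4=E, B5=F, B6=S, B8=T, B8=F, B9=S, B9=E, B10=T, B10=F
uncovered (5 of 20): B2=T, B5=T, B6=E, B7=T, B7=F

Answer: 5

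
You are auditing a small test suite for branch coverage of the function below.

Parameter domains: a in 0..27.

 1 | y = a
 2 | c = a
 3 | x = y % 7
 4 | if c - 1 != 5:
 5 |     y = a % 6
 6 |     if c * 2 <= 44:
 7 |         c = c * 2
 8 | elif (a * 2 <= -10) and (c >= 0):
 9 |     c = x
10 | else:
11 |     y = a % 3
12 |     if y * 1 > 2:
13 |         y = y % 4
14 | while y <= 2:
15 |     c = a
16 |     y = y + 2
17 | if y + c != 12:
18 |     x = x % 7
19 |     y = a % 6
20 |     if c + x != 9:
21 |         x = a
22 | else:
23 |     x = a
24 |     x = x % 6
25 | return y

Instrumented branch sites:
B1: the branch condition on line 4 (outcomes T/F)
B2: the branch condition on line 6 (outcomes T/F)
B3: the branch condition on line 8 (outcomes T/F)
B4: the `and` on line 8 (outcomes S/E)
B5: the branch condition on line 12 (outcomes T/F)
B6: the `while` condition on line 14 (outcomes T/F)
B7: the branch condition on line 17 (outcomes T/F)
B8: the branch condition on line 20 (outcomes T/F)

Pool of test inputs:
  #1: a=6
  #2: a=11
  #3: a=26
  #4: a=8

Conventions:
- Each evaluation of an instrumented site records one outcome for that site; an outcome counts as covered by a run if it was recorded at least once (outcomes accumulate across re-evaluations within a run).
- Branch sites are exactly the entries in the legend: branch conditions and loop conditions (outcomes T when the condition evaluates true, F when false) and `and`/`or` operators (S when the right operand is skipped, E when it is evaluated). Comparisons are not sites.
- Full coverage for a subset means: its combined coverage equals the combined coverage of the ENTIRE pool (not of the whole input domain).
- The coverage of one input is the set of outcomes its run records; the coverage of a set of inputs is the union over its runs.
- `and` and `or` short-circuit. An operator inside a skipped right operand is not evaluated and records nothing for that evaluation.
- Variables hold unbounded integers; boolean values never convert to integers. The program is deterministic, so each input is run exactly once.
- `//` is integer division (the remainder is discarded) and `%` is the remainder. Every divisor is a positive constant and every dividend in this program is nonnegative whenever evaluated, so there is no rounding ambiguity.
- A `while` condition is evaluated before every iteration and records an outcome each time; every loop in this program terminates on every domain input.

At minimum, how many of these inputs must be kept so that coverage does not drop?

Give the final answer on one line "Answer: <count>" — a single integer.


#1 (a=6) -> B1->F, B4->S, B3->F, B5->F, B6->T, B6->T, B6->F, B7->T, B8->T; covered: B1=F, B3=F, B4=S, B5=F, B6=T, B6=F, B7=T, B8=T
#2 (a=11) -> B1->T, B2->T, B6->F, B7->T, B8->T; covered: B1=T, B2=T, B6=F, B7=T, B8=T
#3 (a=26) -> B1->T, B2->F, B6->T, B6->F, B7->T, B8->T; covered: B1=T, B2=F, B6=T, B6=F, B7=T, B8=T
#4 (a=8) -> B1->T, B2->T, B6->T, B6->F, B7->F; covered: B1=T, B2=T, B6=T, B6=F, B7=F
together the pool reaches 12 outcomes: B1=T, B1=F, B2=T, B2=F, B3=F, B4=S, B5=F, B6=T, B6=F, B7=T, B7=F, B8=T
checked all size-1 subsets: none covers 12 outcomes (max 8/12)
checked all size-2 subsets: none covers 12 outcomes (max 11/12)
inputs {1, 3, 4} (size 3) cover everything; no size-3 subset with a lexicographically smaller index list covers all 12
Answer: 3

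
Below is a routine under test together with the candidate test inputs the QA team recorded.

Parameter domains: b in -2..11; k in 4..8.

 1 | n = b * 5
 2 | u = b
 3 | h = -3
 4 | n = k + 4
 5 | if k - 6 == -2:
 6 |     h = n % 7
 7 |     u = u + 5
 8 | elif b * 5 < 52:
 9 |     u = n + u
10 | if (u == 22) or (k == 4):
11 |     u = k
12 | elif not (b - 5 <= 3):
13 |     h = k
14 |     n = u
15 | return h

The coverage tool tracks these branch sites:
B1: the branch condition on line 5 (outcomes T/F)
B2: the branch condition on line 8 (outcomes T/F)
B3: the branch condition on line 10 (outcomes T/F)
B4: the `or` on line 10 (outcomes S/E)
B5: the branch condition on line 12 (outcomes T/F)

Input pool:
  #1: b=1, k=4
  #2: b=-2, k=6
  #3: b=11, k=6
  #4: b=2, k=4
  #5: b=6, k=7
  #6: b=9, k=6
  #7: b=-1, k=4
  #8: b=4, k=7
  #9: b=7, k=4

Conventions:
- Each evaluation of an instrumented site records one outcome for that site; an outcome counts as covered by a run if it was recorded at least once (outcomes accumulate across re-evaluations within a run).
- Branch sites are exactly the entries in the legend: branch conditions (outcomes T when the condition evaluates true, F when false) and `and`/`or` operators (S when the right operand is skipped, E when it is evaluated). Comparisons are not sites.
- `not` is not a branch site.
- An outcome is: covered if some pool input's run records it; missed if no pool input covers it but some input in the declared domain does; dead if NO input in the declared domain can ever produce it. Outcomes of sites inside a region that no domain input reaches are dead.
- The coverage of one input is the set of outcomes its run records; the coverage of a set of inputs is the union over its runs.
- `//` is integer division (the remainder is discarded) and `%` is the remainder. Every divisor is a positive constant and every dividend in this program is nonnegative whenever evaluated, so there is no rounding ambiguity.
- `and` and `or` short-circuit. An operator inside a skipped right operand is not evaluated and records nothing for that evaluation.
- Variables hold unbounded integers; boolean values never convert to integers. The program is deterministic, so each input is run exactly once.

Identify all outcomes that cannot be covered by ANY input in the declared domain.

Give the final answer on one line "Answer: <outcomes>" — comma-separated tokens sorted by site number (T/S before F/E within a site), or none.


sweeping the full domain (70 inputs) for each outcome:
  reachable outcomes have witnesses, e.g. B1=T (e.g. b=-2, k=4), B1=F (e.g. b=-2, k=5), B2=T (e.g. b=-2, k=5), B2=F (e.g. b=11, k=5)
Answer: none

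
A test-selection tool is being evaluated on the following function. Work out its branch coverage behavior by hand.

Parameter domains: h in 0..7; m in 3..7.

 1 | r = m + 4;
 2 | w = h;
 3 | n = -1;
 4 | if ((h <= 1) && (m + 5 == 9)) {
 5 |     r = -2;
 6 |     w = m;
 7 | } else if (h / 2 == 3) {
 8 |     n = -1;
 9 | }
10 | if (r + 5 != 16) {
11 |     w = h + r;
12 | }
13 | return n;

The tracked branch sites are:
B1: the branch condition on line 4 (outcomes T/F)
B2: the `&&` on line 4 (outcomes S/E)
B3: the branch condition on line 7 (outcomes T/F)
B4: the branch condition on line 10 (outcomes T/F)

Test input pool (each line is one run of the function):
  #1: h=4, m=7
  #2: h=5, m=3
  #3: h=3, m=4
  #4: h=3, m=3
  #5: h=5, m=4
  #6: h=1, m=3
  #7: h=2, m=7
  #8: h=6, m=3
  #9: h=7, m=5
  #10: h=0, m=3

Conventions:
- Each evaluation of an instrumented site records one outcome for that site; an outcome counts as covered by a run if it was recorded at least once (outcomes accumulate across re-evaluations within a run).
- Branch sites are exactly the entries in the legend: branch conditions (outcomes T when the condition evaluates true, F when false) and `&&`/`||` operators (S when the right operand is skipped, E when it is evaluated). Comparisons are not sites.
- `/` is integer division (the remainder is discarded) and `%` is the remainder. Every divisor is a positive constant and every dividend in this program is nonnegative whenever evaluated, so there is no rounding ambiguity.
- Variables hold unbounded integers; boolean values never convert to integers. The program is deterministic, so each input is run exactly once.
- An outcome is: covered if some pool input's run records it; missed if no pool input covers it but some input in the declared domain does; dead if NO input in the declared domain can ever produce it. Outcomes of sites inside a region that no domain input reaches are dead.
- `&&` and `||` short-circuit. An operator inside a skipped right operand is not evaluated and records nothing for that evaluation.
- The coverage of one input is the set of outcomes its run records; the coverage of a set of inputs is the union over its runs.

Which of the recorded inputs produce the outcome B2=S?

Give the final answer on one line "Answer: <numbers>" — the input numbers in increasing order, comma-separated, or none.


input #1 (h=4, m=7): hits B2=S
input #2 (h=5, m=3): hits B2=S
input #3 (h=3, m=4): hits B2=S
input #4 (h=3, m=3): hits B2=S
input #5 (h=5, m=4): hits B2=S
input #6 (h=1, m=3): never hits B2=S
input #7 (h=2, m=7): hits B2=S
input #8 (h=6, m=3): hits B2=S
input #9 (h=7, m=5): hits B2=S
input #10 (h=0, m=3): never hits B2=S
Answer: 1, 2, 3, 4, 5, 7, 8, 9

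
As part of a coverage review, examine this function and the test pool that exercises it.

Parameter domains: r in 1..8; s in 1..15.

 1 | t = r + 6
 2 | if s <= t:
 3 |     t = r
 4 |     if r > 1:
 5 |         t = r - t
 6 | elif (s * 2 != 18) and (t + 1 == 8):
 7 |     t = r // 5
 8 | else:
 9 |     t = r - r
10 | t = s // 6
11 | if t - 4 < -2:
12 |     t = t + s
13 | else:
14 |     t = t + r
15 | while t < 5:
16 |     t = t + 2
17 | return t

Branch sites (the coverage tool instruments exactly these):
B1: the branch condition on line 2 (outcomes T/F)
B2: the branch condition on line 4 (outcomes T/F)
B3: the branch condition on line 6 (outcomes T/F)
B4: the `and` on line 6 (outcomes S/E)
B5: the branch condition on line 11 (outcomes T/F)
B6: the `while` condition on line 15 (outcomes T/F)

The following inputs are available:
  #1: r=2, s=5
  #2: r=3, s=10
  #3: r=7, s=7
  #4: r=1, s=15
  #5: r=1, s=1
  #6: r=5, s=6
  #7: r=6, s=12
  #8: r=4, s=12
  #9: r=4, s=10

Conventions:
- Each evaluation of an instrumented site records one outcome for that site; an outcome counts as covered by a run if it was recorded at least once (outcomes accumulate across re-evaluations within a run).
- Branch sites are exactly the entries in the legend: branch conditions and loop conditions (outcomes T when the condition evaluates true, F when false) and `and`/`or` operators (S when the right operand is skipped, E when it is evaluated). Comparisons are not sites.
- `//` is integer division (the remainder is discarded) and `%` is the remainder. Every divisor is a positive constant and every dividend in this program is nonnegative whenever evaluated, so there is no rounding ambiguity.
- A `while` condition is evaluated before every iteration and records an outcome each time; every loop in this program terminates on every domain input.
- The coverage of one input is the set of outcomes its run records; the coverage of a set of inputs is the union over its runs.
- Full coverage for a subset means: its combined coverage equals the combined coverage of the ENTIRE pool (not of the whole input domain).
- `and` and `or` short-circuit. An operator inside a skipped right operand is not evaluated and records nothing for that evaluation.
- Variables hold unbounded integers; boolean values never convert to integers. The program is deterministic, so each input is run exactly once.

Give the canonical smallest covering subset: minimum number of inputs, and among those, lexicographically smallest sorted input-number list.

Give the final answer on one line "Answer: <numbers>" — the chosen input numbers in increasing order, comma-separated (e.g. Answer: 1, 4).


input #1 (r=2, s=5): events B1->T, B2->T, B5->T, B6->F; covers B1=T, B2=T, B5=T, B6=F
input #2 (r=3, s=10): events B1->F, B4->E, B3->F, B5->T, B6->F; covers B1=F, B3=F, B4=E, B5=T, B6=F
input #3 (r=7, s=7): events B1->T, B2->T, B5->T, B6->F; covers B1=T, B2=T, B5=T, B6=F
input #4 (r=1, s=15): events B1->F, B4->E, B3->T, B5->F, B6->T, B6->F; covers B1=F, B3=T, B4=E, B5=F, B6=T, B6=F
input #5 (r=1, s=1): events B1->T, B2->F, B5->T, B6->T, B6->T, B6->F; covers B1=T, B2=F, B5=T, B6=T, B6=F
input #6 (r=5, s=6): events B1->T, B2->T, B5->T, B6->F; covers B1=T, B2=T, B5=T, B6=F
input #7 (r=6, s=12): events B1->T, B2->T, B5->F, B6->F; covers B1=T, B2=T, B5=F, B6=F
input #8 (r=4, s=12): events B1->F, B4->E, B3->F, B5->F, B6->F; covers B1=F, B3=F, B4=E, B5=F, B6=F
input #9 (r=4, s=10): events B1->T, B2->T, B5->T, B6->F; covers B1=T, B2=T, B5=T, B6=F
together the pool reaches 11 outcomes: B1=T, B1=F, B2=T, B2=F, B3=T, B3=F, B4=E, B5=T, B5=F, B6=T, B6=F
no size-1 subset reaches all 11 outcomes (best union: 6/11)
no size-2 subset reaches all 11 outcomes (best union: 9/11)
no size-3 subset reaches all 11 outcomes (best union: 10/11)
the canonical winner is {1, 2, 4, 5}: size 4, full 11-outcome coverage, earliest index list among size-4 covers
Answer: 1, 2, 4, 5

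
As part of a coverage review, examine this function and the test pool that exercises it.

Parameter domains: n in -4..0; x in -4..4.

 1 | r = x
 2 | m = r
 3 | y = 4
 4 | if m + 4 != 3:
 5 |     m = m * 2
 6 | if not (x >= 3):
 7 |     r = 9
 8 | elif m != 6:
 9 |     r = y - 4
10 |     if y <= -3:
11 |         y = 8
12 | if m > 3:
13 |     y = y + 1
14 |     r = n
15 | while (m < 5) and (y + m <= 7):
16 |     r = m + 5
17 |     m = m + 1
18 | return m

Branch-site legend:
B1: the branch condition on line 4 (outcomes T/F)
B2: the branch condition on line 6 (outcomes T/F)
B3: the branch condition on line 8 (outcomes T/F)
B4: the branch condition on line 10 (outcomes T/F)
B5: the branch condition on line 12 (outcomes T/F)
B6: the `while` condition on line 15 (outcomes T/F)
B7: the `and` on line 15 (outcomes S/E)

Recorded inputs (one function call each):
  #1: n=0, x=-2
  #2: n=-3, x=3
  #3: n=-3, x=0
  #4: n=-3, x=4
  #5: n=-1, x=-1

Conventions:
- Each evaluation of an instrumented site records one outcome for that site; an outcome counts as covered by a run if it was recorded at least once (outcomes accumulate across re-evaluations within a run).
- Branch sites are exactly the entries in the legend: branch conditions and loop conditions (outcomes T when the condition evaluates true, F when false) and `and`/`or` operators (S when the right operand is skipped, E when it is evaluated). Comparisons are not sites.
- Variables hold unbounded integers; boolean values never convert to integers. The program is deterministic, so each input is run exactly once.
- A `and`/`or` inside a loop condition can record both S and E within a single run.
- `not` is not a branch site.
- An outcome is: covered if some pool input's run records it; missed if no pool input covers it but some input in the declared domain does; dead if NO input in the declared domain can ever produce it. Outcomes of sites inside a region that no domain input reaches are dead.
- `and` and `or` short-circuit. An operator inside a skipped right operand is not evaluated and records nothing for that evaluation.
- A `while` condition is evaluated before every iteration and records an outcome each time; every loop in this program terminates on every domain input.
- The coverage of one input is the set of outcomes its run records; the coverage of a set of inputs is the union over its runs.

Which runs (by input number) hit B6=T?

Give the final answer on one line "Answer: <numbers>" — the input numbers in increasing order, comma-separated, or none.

input #1 (n=0, x=-2): covers B6=T
input #2 (n=-3, x=3): misses B6=T
input #3 (n=-3, x=0): covers B6=T
input #4 (n=-3, x=4): misses B6=T
input #5 (n=-1, x=-1): covers B6=T

Answer: 1, 3, 5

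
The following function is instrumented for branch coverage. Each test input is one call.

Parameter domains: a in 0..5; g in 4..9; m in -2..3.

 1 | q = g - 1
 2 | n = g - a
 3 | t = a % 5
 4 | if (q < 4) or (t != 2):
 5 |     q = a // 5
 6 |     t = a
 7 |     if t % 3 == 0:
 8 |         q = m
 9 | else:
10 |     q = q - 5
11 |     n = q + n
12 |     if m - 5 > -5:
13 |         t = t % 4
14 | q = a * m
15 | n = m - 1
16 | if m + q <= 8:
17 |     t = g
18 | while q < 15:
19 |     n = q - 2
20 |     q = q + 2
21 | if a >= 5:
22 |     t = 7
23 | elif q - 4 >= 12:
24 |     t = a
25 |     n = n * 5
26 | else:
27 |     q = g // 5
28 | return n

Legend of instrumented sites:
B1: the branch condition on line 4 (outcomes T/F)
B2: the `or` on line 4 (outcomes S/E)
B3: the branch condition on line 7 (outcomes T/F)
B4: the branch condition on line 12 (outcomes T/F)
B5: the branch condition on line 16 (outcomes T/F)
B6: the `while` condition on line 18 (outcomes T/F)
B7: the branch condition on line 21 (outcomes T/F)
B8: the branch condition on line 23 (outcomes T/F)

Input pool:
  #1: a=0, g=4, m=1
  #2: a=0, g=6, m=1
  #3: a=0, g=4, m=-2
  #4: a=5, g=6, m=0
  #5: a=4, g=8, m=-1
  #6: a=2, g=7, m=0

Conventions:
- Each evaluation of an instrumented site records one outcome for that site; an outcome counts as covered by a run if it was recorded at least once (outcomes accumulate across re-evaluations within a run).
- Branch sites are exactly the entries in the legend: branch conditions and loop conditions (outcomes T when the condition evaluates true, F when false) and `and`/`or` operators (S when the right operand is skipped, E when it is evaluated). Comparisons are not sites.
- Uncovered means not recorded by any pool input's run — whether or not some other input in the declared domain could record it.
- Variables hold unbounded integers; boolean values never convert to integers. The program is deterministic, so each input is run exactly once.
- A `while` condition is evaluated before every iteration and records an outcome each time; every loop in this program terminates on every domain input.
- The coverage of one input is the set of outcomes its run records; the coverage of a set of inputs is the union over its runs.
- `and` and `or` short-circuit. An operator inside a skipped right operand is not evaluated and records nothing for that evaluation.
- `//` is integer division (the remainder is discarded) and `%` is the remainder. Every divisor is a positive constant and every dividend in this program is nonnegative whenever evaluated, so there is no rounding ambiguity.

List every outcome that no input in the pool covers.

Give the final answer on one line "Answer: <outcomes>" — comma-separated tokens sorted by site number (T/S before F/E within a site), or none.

run #1 (a=0, g=4, m=1) runs B2->S, B1->T, B3->T, B5->T, B6->T, B6->T, B6->T, B6->T, B6->T, B6->T, B6->T, B6->T, B6->F, B7->F, ...; records B1=T, B2=S, B3=T, B5=T, B6=T, B6=F, B7=F, B8=T
run #2 (a=0, g=6, m=1) runs B2->E, B1->T, B3->T, B5->T, B6->T, B6->T, B6->T, B6->T, B6->T, B6->T, B6->T, B6->T, B6->F, B7->F, ...; records B1=T, B2=E, B3=T, B5=T, B6=T, B6=F, B7=F, B8=T
run #3 (a=0, g=4, m=-2) runs B2->S, B1->T, B3->T, B5->T, B6->T, B6->T, B6->T, B6->T, B6->T, B6->T, B6->T, B6->T, B6->F, B7->F, ...; records B1=T, B2=S, B3=T, B5=T, B6=T, B6=F, B7=F, B8=T
run #4 (a=5, g=6, m=0) runs B2->E, B1->T, B3->F, B5->T, B6->T, B6->T, B6->T, B6->T, B6->T, B6->T, B6->T, B6->T, B6->F, B7->T; records B1=T, B2=E, B3=F, B5=T, B6=T, B6=F, B7=T
run #5 (a=4, g=8, m=-1) runs B2->E, B1->T, B3->F, B5->T, B6->T, B6->T, B6->T, B6->T, B6->T, B6->T, B6->T, B6->T, B6->T, B6->T, ...; records B1=T, B2=E, B3=F, B5=T, B6=T, B6=F, B7=F, B8=T
run #6 (a=2, g=7, m=0) runs B2->E, B1->F, B4->F, B5->T, B6->T, B6->T, B6->T, B6->T, B6->T, B6->T, B6->T, B6->T, B6->F, B7->F, ...; records B1=F, B2=E, B4=F, B5=T, B6=T, B6=F, B7=F, B8=T
union over the pool: B1=T, B1=F, B2=S, B2=E, B3=T, B3=F, B4=F, B5=T, B6=T, B6=F, B7=T, B7=F, B8=T
uncovered (3 of 16): B4=T, B5=F, B8=F

Answer: B4=T, B5=F, B8=F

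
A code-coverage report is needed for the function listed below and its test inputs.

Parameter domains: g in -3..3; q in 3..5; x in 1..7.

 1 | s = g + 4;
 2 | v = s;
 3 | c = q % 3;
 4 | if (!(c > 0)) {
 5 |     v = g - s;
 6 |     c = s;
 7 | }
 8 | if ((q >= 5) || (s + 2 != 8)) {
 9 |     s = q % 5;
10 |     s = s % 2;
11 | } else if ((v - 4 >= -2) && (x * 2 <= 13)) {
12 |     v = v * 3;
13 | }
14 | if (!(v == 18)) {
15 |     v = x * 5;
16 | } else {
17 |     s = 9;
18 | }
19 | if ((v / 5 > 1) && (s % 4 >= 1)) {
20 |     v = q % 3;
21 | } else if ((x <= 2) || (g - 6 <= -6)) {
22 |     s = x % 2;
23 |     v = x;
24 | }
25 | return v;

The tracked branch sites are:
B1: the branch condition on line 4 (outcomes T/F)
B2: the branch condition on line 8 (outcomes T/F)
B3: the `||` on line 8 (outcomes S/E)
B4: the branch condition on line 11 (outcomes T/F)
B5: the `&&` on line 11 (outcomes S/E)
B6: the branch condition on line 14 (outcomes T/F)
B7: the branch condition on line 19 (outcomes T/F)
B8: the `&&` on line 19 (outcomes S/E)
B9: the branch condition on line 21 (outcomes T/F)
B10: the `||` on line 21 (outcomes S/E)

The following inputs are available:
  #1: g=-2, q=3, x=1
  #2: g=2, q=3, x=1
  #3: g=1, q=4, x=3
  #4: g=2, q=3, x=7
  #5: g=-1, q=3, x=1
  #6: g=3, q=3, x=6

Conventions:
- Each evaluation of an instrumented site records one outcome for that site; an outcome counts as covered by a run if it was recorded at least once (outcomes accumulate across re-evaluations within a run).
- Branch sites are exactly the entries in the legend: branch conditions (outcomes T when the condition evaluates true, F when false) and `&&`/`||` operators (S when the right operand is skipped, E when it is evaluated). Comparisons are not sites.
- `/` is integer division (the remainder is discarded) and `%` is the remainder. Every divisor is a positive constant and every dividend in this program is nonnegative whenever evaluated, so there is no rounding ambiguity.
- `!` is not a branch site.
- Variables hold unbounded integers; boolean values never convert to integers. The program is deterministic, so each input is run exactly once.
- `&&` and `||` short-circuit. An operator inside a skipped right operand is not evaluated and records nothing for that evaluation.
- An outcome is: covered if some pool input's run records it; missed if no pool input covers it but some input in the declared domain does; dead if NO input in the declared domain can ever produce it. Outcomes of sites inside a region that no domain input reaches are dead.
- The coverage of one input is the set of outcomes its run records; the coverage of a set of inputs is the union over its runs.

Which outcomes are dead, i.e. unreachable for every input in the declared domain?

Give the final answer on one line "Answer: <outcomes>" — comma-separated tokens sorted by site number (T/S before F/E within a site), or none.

checking every outcome against all 147 domain inputs:
  reachable outcomes have witnesses, e.g. B1=T (e.g. g=-3, q=3, x=1), B1=F (e.g. g=-3, q=4, x=1), B2=T (e.g. g=-3, q=3, x=1), B2=F (e.g. g=2, q=3, x=1)

Answer: none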